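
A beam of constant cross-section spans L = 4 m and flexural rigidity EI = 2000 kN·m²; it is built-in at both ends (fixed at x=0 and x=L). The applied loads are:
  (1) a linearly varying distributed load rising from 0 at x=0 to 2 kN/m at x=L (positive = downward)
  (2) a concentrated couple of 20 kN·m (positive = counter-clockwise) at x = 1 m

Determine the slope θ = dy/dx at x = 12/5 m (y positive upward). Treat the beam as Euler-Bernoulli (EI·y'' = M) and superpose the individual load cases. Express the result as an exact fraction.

Load 1 — triangular load w₀=2 kN/m (0→w₀ over full span):
  θ_1 = -w₀(2x(L-x)(L-2x)(x+2L)+x²(L-x)²)/(120LEI) = -2·(2·(12/5)·(4-(12/5))·(4-2·(12/5))·((12/5)+2·4)+(12/5)²·(4-(12/5))²)/(120·4·2000) = 8/78125 rad
Load 2 — applied couple M₀=20 kN·m at a=1 m (b=L-a=3):
  θ_2 = (R_Ax²/2 - M_Ax - M₀(x-a))/EI  [x>a] with R_A=45/8, M_A=-15/4 = ((45/8)·(12/5)²/2 - (-15/4)·(12/5) - 20·((12/5)-1))/2000 = -7/5000 rad
Superposition: θ = Σ θ_i = -811/625000 rad ≈ -0.001298 rad

θ(12/5) = -811/625000 rad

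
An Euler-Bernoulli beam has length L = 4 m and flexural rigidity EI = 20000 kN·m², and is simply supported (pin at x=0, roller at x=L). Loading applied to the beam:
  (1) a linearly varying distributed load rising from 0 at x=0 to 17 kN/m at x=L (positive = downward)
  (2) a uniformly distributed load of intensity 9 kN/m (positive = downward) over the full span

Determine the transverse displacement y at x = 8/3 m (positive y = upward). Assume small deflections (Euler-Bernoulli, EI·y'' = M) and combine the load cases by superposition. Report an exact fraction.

Load 1 — triangular load w₀=17 kN/m (0→w₀ over full span):
  y_1 = -w₀x(7L⁴-10L²x²+3x⁴)/(360LEI) = -17·(8/3)·(7·4⁴-10·4²·(8/3)²+3·(8/3)⁴)/(360·4·20000) = -578/455625 m
Load 2 — uniform load w=9 kN/m over full span:
  y_2 = -wx(L³-2Lx²+x³)/(24EI) = -9·(8/3)·(4³-2·4·(8/3)²+(8/3)³)/(24·20000) = -22/16875 m
Superposition: y = Σ y_i = -1172/455625 m ≈ -0.002572 m

y(8/3) = -1172/455625 m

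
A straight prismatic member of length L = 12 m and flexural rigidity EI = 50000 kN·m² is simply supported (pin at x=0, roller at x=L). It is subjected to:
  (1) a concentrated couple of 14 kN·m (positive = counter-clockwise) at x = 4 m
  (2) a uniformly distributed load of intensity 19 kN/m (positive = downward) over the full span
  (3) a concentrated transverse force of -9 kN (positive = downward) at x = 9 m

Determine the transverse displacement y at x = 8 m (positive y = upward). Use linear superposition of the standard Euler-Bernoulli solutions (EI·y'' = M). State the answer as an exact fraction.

y(8) = -37651/450000 m

Load 1 — applied couple M₀=14 kN·m at a=4 m (b=L-a=8):
  y_1 = (M₀x³/(6L)-M₀(x-a)²/2+C₁x)/EI  [x>a] with C₁=M₀(3b²-L²)/(6L)=28/3 = (14·8³/(6·12)-14·(8-4)²/2+(28/3)·8)/50000 = 7/5625 m
Load 2 — uniform load w=19 kN/m over full span:
  y_2 = -wx(L³-2Lx²+x³)/(24EI) = -19·8·(12³-2·12·8²+8³)/(24·50000) = -836/9375 m
Load 3 — point force P=-9 kN at a=9 m (b=L-a=3):
  y_3 = -Pbx(L²-b²-x²)/(6LEI)  [x≤a] = -(-9)·3·8·(12²-3²-8²)/(6·12·50000) = 213/50000 m
Superposition: y = Σ y_i = -37651/450000 m ≈ -0.083669 m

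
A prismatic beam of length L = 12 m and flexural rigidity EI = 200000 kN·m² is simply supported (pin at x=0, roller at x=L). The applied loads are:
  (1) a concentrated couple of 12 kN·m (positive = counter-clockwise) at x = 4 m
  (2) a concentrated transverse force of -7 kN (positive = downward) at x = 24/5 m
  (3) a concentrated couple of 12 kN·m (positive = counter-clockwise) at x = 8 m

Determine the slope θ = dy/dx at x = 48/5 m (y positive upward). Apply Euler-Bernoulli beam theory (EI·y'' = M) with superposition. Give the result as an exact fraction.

Load 1 — applied couple M₀=12 kN·m at a=4 m (b=L-a=8):
  θ_1 = (M₀x²/(2L)-M₀(x-a)+C₁)/EI  [x>a] with C₁=M₀(3b²-L²)/(6L)=8 = (12·(48/5)²/(2·12)-12·((48/5)-4)+8)/200000 = -41/625000 rad
Load 2 — point force P=-7 kN at a=24/5 m (b=L-a=36/5):
  θ_2 = -Pa(2L²-6Lx+3x²+a²)/(6LEI)  [x>a] = -(-7)·(24/5)·(2·12²-6·12·(48/5)+3·(48/5)²+(24/5)²)/(6·12·200000) = -189/781250 rad
Load 3 — applied couple M₀=12 kN·m at a=8 m (b=L-a=4):
  θ_3 = (M₀x²/(2L)-M₀(x-a)+C₁)/EI  [x>a] with C₁=M₀(3b²-L²)/(6L)=-16 = (12·(48/5)²/(2·12)-12·((48/5)-8)+(-16))/200000 = 17/312500 rad
Superposition: θ = Σ θ_i = -791/3125000 rad ≈ -0.000253 rad

θ(48/5) = -791/3125000 rad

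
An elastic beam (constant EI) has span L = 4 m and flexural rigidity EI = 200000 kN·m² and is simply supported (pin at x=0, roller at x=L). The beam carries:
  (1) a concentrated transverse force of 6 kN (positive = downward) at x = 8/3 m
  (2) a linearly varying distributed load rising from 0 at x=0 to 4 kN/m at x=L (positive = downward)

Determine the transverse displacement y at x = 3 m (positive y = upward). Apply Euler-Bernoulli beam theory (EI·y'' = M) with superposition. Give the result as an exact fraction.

Load 1 — point force P=6 kN at a=8/3 m (b=L-a=4/3):
  y_1 = -Pa(L-x)(2Lx-a²-x²)/(6LEI)  [x>a] = -6·(8/3)·(4-3)·(2·4·3-(8/3)²-3²)/(6·4·200000) = -71/2700000 m
Load 2 — triangular load w₀=4 kN/m (0→w₀ over full span):
  y_2 = -w₀x(7L⁴-10L²x²+3x⁴)/(360LEI) = -4·3·(7·4⁴-10·4²·3²+3·3⁴)/(360·4·200000) = -119/4800000 m
Superposition: y = Σ y_i = -2207/43200000 m ≈ -0.000051 m

y(3) = -2207/43200000 m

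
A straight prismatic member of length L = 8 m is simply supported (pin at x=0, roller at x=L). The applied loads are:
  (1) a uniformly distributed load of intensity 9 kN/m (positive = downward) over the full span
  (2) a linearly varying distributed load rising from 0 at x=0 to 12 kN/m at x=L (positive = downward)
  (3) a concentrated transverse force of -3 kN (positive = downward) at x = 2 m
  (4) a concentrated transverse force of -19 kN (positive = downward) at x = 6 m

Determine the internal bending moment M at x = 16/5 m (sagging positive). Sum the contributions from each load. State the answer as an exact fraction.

M(16/5) = 11666/125 kN·m

Load 1 — uniform load w=9 kN/m over full span:
  M_1 = wx(L-x)/2 = 9·(16/5)·(8-(16/5))/2 = 1728/25 kN·m
Load 2 — triangular load w₀=12 kN/m (0→w₀ over full span):
  M_2 = w₀Lx/6 - w₀x³/(6L) = 12·8·(16/5)/6 - 12·(16/5)³/(6·8) = 5376/125 kN·m
Load 3 — point force P=-3 kN at a=2 m (b=L-a=6):
  M_3 = Pa(L-x)/L  [x>a] = (-3)·2·(8-(16/5))/8 = -18/5 kN·m
Load 4 — point force P=-19 kN at a=6 m (b=L-a=2):
  M_4 = Pbx/L  [x≤a] = (-19)·2·(16/5)/8 = -76/5 kN·m
Superposition: M = Σ M_i = 11666/125 kN·m ≈ 93.328000 kN·m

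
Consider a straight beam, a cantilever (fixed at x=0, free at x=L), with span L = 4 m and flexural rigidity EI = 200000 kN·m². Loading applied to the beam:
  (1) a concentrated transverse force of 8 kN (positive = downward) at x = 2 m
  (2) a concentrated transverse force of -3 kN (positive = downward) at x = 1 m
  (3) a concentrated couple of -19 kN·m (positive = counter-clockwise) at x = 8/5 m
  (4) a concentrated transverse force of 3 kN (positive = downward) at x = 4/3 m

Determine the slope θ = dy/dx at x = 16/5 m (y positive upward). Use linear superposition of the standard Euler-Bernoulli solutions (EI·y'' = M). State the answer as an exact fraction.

Load 1 — point force P=8 kN at a=2 m (b=L-a=2):
  θ_1 = -Pa²/(2EI)  [x>a] = -8·2²/(2·200000) = -1/12500 rad
Load 2 — point force P=-3 kN at a=1 m (b=L-a=3):
  θ_2 = -Pa²/(2EI)  [x>a] = -(-3)·1²/(2·200000) = 3/400000 rad
Load 3 — applied couple M₀=-19 kN·m at a=8/5 m (b=L-a=12/5):
  θ_3 = M₀a/EI  [x>a] = (-19)·(8/5)/200000 = -19/125000 rad
Load 4 — point force P=3 kN at a=4/3 m (b=L-a=8/3):
  θ_4 = -Pa²/(2EI)  [x>a] = -3·(4/3)²/(2·200000) = -1/75000 rad
Superposition: θ = Σ θ_i = -1427/6000000 rad ≈ -0.000238 rad

θ(16/5) = -1427/6000000 rad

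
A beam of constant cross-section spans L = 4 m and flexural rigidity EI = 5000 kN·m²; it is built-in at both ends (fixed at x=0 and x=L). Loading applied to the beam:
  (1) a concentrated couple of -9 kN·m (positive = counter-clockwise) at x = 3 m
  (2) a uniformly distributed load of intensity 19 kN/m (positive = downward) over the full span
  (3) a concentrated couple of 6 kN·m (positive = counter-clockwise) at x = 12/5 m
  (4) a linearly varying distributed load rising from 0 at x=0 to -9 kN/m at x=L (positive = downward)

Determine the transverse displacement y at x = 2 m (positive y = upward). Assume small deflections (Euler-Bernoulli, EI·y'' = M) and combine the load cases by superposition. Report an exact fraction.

y(2) = -2513/1500000 m

Load 1 — applied couple M₀=-9 kN·m at a=3 m (b=L-a=1):
  y_1 = (R_Ax³/6 - M_Ax²/2)/EI  [x≤a] with R_A=-81/32, M_A=-45/16 = ((-81/32)·2³/6 - (-45/16)·2²/2)/5000 = 9/20000 m
Load 2 — uniform load w=19 kN/m over full span:
  y_2 = -wx²(L-x)²/(24EI) = -19·2²·(4-2)²/(24·5000) = -19/7500 m
Load 3 — applied couple M₀=6 kN·m at a=12/5 m (b=L-a=8/5):
  y_3 = (R_Ax³/6 - M_Ax²/2)/EI  [x≤a] with R_A=54/25, M_A=48/25 = ((54/25)·2³/6 - (48/25)·2²/2)/5000 = -3/15625 m
Load 4 — triangular load w₀=-9 kN/m (0→w₀ over full span):
  y_4 = -w₀x²(L-x)²(x+2L)/(120LEI) = -(-9)·2²·(4-2)²·(2+2·4)/(120·4·5000) = 3/5000 m
Superposition: y = Σ y_i = -2513/1500000 m ≈ -0.001675 m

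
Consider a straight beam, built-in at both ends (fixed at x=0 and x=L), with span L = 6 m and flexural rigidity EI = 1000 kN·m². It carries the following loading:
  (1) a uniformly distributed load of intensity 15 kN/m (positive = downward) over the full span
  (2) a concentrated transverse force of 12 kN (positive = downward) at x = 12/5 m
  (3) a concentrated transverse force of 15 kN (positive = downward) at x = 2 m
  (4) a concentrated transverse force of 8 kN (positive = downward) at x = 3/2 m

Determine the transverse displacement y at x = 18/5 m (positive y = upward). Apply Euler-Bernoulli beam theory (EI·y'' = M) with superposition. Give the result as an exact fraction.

Load 1 — uniform load w=15 kN/m over full span:
  y_1 = -wx²(L-x)²/(24EI) = -15·(18/5)²·(6-(18/5))²/(24·1000) = -729/15625 m
Load 2 — point force P=12 kN at a=12/5 m (b=L-a=18/5):
  y_2 = -Pa²(L-x)²(3bL-(3b+a)(L-x))/(6L³EI)  [x>a] = -12·(12/5)²·(6-(18/5))²·(3·(18/5)·6-(3·(18/5)+(12/5))·(6-(18/5)))/(6·6³·1000) = -19872/1953125 m
Load 3 — point force P=15 kN at a=2 m (b=L-a=4):
  y_3 = -Pa²(L-x)²(3bL-(3b+a)(L-x))/(6L³EI)  [x>a] = -15·2²·(6-(18/5))²·(3·4·6-(3·4+2)·(6-(18/5)))/(6·6³·1000) = -32/3125 m
Load 4 — point force P=8 kN at a=3/2 m (b=L-a=9/2):
  y_4 = -Pa²(L-x)²(3bL-(3b+a)(L-x))/(6L³EI)  [x>a] = -8·(3/2)²·(6-(18/5))²·(3·(9/2)·6-(3·(9/2)+(3/2))·(6-(18/5)))/(6·6³·1000) = -9/2500 m
Superposition: y = Σ y_i = -552113/7812500 m ≈ -0.070670 m

y(18/5) = -552113/7812500 m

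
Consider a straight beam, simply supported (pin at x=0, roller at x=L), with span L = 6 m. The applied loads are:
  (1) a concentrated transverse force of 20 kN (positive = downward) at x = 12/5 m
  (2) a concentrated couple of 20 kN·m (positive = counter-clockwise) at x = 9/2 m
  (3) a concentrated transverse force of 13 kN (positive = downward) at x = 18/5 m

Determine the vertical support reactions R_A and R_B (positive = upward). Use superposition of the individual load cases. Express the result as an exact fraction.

Load 1 — point force P=20 kN at a=12/5 m (b=L-a=18/5):
  R_A = Pb/L = 20·(18/5)/6 = 12 kN
  R_B = Pa/L = 20·(12/5)/6 = 8 kN
Load 2 — applied couple M₀=20 kN·m at a=9/2 m (b=L-a=3/2):
  R_A = M₀/L = 20/6 = 10/3 kN
  R_B = -M₀/L = -20/6 = -10/3 kN
Load 3 — point force P=13 kN at a=18/5 m (b=L-a=12/5):
  R_A = Pb/L = 13·(12/5)/6 = 26/5 kN
  R_B = Pa/L = 13·(18/5)/6 = 39/5 kN
Superposition: R_A = 308/15 kN, R_B = 187/15 kN

R_A = 308/15 kN, R_B = 187/15 kN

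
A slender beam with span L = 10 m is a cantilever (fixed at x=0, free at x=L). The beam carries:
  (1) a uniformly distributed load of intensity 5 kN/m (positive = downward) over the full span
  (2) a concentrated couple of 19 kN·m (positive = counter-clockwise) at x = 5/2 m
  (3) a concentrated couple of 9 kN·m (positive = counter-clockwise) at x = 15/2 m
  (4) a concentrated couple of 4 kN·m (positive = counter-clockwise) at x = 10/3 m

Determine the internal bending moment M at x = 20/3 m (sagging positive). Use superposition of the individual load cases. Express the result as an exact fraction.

M(20/3) = -169/9 kN·m

Load 1 — uniform load w=5 kN/m over full span:
  M_1 = -w(L-x)²/2 = -5·(10-(20/3))²/2 = -250/9 kN·m
Load 2 — applied couple M₀=19 kN·m at a=5/2 m (b=L-a=15/2):
  M_2 = 0  [x>a] = 0 kN·m
Load 3 — applied couple M₀=9 kN·m at a=15/2 m (b=L-a=5/2):
  M_3 = M₀  [x≤a] = 9 = 9 kN·m
Load 4 — applied couple M₀=4 kN·m at a=10/3 m (b=L-a=20/3):
  M_4 = 0  [x>a] = 0 kN·m
Superposition: M = Σ M_i = -169/9 kN·m ≈ -18.777778 kN·m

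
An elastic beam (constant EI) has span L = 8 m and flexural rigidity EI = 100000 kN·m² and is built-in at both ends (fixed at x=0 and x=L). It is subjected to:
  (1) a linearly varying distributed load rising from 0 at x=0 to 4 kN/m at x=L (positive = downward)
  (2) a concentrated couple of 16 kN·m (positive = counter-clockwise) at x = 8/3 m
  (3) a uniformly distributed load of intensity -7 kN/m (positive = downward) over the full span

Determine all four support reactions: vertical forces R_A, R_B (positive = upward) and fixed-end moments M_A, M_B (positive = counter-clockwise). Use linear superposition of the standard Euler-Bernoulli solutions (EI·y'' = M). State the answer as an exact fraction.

R_A = -308/15 kN, M_A = -144/5 kN·m, R_B = -292/15 kN, M_B = 448/15 kN·m

Load 1 — triangular load w₀=4 kN/m (0→w₀ over full span):
  R_A = 3w₀L/20 = 3·4·8/20 = 24/5 kN
  M_A = w₀L²/30 = 4·8²/30 = 128/15 kN·m
  R_B = 7w₀L/20 = 7·4·8/20 = 56/5 kN
  M_B = -w₀L²/20 = -4·8²/20 = -64/5 kN·m
Load 2 — applied couple M₀=16 kN·m at a=8/3 m (b=L-a=16/3):
  R_A = 6M₀ab/L³ = 6·16·(8/3)·(16/3)/8³ = 8/3 kN
  M_A = M₀b(2a-b)/L² = 16·(16/3)·(2·(8/3)-(16/3))/8² = 0 kN·m
  R_B = -6M₀ab/L³ = -6·16·(8/3)·(16/3)/8³ = -8/3 kN
  M_B = M₀a(2b-a)/L² = 16·(8/3)·(2·(16/3)-(8/3))/8² = 16/3 kN·m
Load 3 — uniform load w=-7 kN/m over full span:
  R_A = wL/2 = (-7)·8/2 = -28 kN
  M_A = wL²/12 = (-7)·8²/12 = -112/3 kN·m
  R_B = wL/2 = (-7)·8/2 = -28 kN
  M_B = -wL²/12 = -(-7)·8²/12 = 112/3 kN·m
Superposition: R_A = -308/15 kN, M_A = -144/5 kN·m, R_B = -292/15 kN, M_B = 448/15 kN·m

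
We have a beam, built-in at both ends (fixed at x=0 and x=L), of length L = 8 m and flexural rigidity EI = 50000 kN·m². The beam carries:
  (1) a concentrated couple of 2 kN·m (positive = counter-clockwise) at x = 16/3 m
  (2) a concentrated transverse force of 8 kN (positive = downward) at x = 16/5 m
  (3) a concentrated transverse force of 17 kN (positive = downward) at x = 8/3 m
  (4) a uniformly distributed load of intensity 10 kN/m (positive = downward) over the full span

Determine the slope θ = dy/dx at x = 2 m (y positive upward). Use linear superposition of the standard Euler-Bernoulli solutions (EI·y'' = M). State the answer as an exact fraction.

θ(2) = -35911/28125000 rad

Load 1 — applied couple M₀=2 kN·m at a=16/3 m (b=L-a=8/3):
  θ_1 = (R_Ax²/2 - M_Ax)/EI  [x≤a] with R_A=1/3, M_A=2/3 = ((1/3)·2²/2 - (2/3)·2)/50000 = -1/75000 rad
Load 2 — point force P=8 kN at a=16/5 m (b=L-a=24/5):
  θ_2 = -Pb²x(2aL-(3a+b)x)/(2L³EI)  [x≤a] = -8·(24/5)²·2·(2·(16/5)·8-(3·(16/5)+(24/5))·2)/(2·8³·50000) = -63/390625 rad
Load 3 — point force P=17 kN at a=8/3 m (b=L-a=16/3):
  θ_3 = -Pb²x(2aL-(3a+b)x)/(2L³EI)  [x≤a] = -17·(16/3)²·2·(2·(8/3)·8-(3·(8/3)+(16/3))·2)/(2·8³·50000) = -17/56250 rad
Load 4 — uniform load w=10 kN/m over full span:
  θ_4 = -wx(L-x)(L-2x)/(12EI) = -10·2·(8-2)·(8-2·2)/(12·50000) = -1/1250 rad
Superposition: θ = Σ θ_i = -35911/28125000 rad ≈ -0.001277 rad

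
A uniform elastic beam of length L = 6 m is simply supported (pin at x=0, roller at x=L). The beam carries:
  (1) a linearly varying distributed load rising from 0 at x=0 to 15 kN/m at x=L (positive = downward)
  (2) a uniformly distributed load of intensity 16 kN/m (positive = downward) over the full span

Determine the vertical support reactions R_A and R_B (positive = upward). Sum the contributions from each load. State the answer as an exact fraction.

R_A = 63 kN, R_B = 78 kN

Load 1 — triangular load w₀=15 kN/m (0→w₀ over full span):
  R_A = w₀L/6 = 15·6/6 = 15 kN
  R_B = w₀L/3 = 15·6/3 = 30 kN
Load 2 — uniform load w=16 kN/m over full span:
  R_A = wL/2 = 16·6/2 = 48 kN
  R_B = wL/2 = 16·6/2 = 48 kN
Superposition: R_A = 63 kN, R_B = 78 kN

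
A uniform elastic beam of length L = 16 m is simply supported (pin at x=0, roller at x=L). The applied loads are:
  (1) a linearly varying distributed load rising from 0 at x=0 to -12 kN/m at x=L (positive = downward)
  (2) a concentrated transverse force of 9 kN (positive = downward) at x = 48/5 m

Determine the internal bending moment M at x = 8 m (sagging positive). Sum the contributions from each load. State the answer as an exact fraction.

Load 1 — triangular load w₀=-12 kN/m (0→w₀ over full span):
  M_1 = w₀Lx/6 - w₀x³/(6L) = (-12)·16·8/6 - (-12)·8³/(6·16) = -192 kN·m
Load 2 — point force P=9 kN at a=48/5 m (b=L-a=32/5):
  M_2 = Pbx/L  [x≤a] = 9·(32/5)·8/16 = 144/5 kN·m
Superposition: M = Σ M_i = -816/5 kN·m ≈ -163.200000 kN·m

M(8) = -816/5 kN·m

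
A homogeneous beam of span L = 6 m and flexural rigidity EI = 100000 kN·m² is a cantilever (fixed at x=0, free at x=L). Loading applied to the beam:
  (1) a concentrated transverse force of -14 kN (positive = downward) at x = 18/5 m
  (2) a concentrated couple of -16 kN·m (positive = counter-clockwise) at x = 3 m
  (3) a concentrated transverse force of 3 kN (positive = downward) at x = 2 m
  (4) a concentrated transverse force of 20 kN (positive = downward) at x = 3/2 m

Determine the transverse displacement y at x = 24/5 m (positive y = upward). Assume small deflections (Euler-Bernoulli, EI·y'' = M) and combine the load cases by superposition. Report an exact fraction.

Load 1 — point force P=-14 kN at a=18/5 m (b=L-a=12/5):
  y_1 = -Pa²(3x-a)/(6EI)  [x>a] = -(-14)·(18/5)²·(3·(24/5)-(18/5))/(6·100000) = 5103/1562500 m
Load 2 — applied couple M₀=-16 kN·m at a=3 m (b=L-a=3):
  y_2 = M₀a(2x-a)/(2EI)  [x>a] = (-16)·3·(2·(24/5)-3)/(2·100000) = -99/62500 m
Load 3 — point force P=3 kN at a=2 m (b=L-a=4):
  y_3 = -Pa²(3x-a)/(6EI)  [x>a] = -3·2²·(3·(24/5)-2)/(6·100000) = -31/125000 m
Load 4 — point force P=20 kN at a=3/2 m (b=L-a=9/2):
  y_4 = -Pa²(3x-a)/(6EI)  [x>a] = -20·(3/2)²·(3·(24/5)-(3/2))/(6·100000) = -387/400000 m
Superposition: y = Σ y_i = 23321/50000000 m ≈ 0.000466 m

y(24/5) = 23321/50000000 m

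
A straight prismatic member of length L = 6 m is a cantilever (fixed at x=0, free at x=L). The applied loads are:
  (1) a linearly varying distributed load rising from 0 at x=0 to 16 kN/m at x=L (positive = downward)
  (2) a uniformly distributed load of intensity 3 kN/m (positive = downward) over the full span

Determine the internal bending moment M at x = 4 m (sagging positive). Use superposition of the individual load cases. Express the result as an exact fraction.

Load 1 — triangular load w₀=16 kN/m (0→w₀ over full span):
  M_1 = w₀Lx/2 - w₀L²/3 - w₀x³/(6L) = 16·6·4/2 - 16·6²/3 - 16·4³/(6·6) = -256/9 kN·m
Load 2 — uniform load w=3 kN/m over full span:
  M_2 = -w(L-x)²/2 = -3·(6-4)²/2 = -6 kN·m
Superposition: M = Σ M_i = -310/9 kN·m ≈ -34.444444 kN·m

M(4) = -310/9 kN·m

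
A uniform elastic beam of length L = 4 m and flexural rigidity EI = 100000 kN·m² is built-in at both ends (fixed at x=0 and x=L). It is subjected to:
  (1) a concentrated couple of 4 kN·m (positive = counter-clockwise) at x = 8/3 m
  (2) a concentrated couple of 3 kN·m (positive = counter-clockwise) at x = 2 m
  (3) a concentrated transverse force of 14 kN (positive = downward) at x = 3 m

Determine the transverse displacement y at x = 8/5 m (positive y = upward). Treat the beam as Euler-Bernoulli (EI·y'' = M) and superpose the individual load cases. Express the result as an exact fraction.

Load 1 — applied couple M₀=4 kN·m at a=8/3 m (b=L-a=4/3):
  y_1 = (R_Ax³/6 - M_Ax²/2)/EI  [x≤a] with R_A=4/3, M_A=4/3 = ((4/3)·(8/5)³/6 - (4/3)·(8/5)²/2)/100000 = -28/3515625 m
Load 2 — applied couple M₀=3 kN·m at a=2 m (b=L-a=2):
  y_2 = (R_Ax³/6 - M_Ax²/2)/EI  [x≤a] with R_A=9/8, M_A=3/4 = ((9/8)·(8/5)³/6 - (3/4)·(8/5)²/2)/100000 = -3/1562500 m
Load 3 — point force P=14 kN at a=3 m (b=L-a=1):
  y_3 = -Pb²x²(3aL-(3a+b)x)/(6L³EI)  [x≤a] = -14·1²·(8/5)²·(3·3·4-(3·3+1)·(8/5))/(6·4³·100000) = -7/375000 m
Superposition: y = Σ y_i = -803/28125000 m ≈ -0.000029 m

y(8/5) = -803/28125000 m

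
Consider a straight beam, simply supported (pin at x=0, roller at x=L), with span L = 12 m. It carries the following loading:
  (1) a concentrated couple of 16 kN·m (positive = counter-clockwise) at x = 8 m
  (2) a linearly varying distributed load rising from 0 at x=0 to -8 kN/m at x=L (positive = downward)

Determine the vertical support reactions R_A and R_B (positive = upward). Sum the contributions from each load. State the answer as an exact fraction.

Load 1 — applied couple M₀=16 kN·m at a=8 m (b=L-a=4):
  R_A = M₀/L = 16/12 = 4/3 kN
  R_B = -M₀/L = -16/12 = -4/3 kN
Load 2 — triangular load w₀=-8 kN/m (0→w₀ over full span):
  R_A = w₀L/6 = (-8)·12/6 = -16 kN
  R_B = w₀L/3 = (-8)·12/3 = -32 kN
Superposition: R_A = -44/3 kN, R_B = -100/3 kN

R_A = -44/3 kN, R_B = -100/3 kN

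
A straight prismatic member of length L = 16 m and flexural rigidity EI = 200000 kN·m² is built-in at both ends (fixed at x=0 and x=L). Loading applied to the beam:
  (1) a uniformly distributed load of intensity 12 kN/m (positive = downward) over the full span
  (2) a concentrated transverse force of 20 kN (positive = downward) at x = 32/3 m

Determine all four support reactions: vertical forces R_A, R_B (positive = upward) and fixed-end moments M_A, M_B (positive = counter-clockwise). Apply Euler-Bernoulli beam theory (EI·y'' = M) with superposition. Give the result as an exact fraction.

Load 1 — uniform load w=12 kN/m over full span:
  R_A = wL/2 = 12·16/2 = 96 kN
  M_A = wL²/12 = 12·16²/12 = 256 kN·m
  R_B = wL/2 = 12·16/2 = 96 kN
  M_B = -wL²/12 = -12·16²/12 = -256 kN·m
Load 2 — point force P=20 kN at a=32/3 m (b=L-a=16/3):
  R_A = Pb²(3a+b)/L³ = 20·(16/3)²·(3·(32/3)+(16/3))/16³ = 140/27 kN
  M_A = Pab²/L² = 20·(32/3)·(16/3)²/16² = 640/27 kN·m
  R_B = Pa²(a+3b)/L³ = 20·(32/3)²·((32/3)+3·(16/3))/16³ = 400/27 kN
  M_B = -Pa²b/L² = -20·(32/3)²·(16/3)/16² = -1280/27 kN·m
Superposition: R_A = 2732/27 kN, M_A = 7552/27 kN·m, R_B = 2992/27 kN, M_B = -8192/27 kN·m

R_A = 2732/27 kN, M_A = 7552/27 kN·m, R_B = 2992/27 kN, M_B = -8192/27 kN·m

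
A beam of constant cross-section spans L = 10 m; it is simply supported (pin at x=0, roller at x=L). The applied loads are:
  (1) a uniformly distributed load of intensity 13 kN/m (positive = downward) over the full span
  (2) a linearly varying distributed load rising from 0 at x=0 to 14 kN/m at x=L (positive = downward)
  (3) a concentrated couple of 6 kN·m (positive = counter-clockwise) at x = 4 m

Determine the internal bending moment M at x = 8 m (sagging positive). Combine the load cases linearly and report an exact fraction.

M(8) = 170 kN·m

Load 1 — uniform load w=13 kN/m over full span:
  M_1 = wx(L-x)/2 = 13·8·(10-8)/2 = 104 kN·m
Load 2 — triangular load w₀=14 kN/m (0→w₀ over full span):
  M_2 = w₀Lx/6 - w₀x³/(6L) = 14·10·8/6 - 14·8³/(6·10) = 336/5 kN·m
Load 3 — applied couple M₀=6 kN·m at a=4 m (b=L-a=6):
  M_3 = M₀x/L - M₀  [x>a] = 6·8/10 - 6 = -6/5 kN·m
Superposition: M = Σ M_i = 170 kN·m ≈ 170.000000 kN·m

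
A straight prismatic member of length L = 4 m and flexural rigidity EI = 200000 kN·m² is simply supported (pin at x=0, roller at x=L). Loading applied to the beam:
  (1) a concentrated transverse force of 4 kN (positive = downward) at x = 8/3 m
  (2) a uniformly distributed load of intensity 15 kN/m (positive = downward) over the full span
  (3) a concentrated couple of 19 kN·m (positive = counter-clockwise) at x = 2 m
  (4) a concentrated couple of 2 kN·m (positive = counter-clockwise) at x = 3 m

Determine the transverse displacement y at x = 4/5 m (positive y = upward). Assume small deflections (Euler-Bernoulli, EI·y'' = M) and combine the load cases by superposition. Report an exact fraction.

y(4/5) = -355009/2025000000 m

Load 1 — point force P=4 kN at a=8/3 m (b=L-a=4/3):
  y_1 = -Pbx(L²-b²-x²)/(6LEI)  [x≤a] = -4·(4/3)·(4/5)·(4²-(4/3)²-(4/5)²)/(6·4·200000) = -382/31640625 m
Load 2 — uniform load w=15 kN/m over full span:
  y_2 = -wx(L³-2Lx²+x³)/(24EI) = -15·(4/5)·(4³-2·4·(4/5)²+(4/5)³)/(24·200000) = -58/390625 m
Load 3 — applied couple M₀=19 kN·m at a=2 m (b=L-a=2):
  y_3 = (M₀x³/(6L)+C₁x)/EI  [x≤a] with C₁=M₀(3b²-L²)/(6L)=-19/6 = (19·(4/5)³/(6·4)+(-19/6)·(4/5))/200000 = -133/12500000 m
Load 4 — applied couple M₀=2 kN·m at a=3 m (b=L-a=1):
  y_4 = (M₀x³/(6L)+C₁x)/EI  [x≤a] with C₁=M₀(3b²-L²)/(6L)=-13/12 = (2·(4/5)³/(6·4)+(-13/12)·(4/5))/200000 = -103/25000000 m
Superposition: y = Σ y_i = -355009/2025000000 m ≈ -0.000175 m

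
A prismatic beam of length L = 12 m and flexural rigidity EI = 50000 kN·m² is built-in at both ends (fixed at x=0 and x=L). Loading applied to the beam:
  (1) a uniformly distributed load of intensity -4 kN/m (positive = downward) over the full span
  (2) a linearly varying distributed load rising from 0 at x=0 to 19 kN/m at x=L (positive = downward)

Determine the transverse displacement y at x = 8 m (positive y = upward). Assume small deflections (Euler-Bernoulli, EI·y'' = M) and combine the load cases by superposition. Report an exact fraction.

y(8) = -736/140625 m

Load 1 — uniform load w=-4 kN/m over full span:
  y_1 = -wx²(L-x)²/(24EI) = -(-4)·8²·(12-8)²/(24·50000) = 32/9375 m
Load 2 — triangular load w₀=19 kN/m (0→w₀ over full span):
  y_2 = -w₀x²(L-x)²(x+2L)/(120LEI) = -19·8²·(12-8)²·(8+2·12)/(120·12·50000) = -1216/140625 m
Superposition: y = Σ y_i = -736/140625 m ≈ -0.005234 m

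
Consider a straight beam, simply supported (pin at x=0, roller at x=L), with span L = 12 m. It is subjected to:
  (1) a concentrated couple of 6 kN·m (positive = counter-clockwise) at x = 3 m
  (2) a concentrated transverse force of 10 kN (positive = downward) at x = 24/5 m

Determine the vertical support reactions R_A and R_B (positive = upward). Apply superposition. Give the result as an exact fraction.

Load 1 — applied couple M₀=6 kN·m at a=3 m (b=L-a=9):
  R_A = M₀/L = 6/12 = 1/2 kN
  R_B = -M₀/L = -6/12 = -1/2 kN
Load 2 — point force P=10 kN at a=24/5 m (b=L-a=36/5):
  R_A = Pb/L = 10·(36/5)/12 = 6 kN
  R_B = Pa/L = 10·(24/5)/12 = 4 kN
Superposition: R_A = 13/2 kN, R_B = 7/2 kN

R_A = 13/2 kN, R_B = 7/2 kN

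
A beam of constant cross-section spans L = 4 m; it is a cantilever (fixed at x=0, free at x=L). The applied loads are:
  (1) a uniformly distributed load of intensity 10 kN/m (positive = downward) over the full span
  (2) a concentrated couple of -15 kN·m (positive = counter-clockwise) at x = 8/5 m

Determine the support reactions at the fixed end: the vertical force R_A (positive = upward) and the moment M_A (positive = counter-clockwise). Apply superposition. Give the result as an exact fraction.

Load 1 — uniform load w=10 kN/m over full span:
  R_A = wL = 10·4 = 40 kN
  M_A = wL²/2 = 10·4²/2 = 80 kN·m
Load 2 — applied couple M₀=-15 kN·m at a=8/5 m (b=L-a=12/5):
  R_A = 0 kN
  M_A = -M₀ = -(-15) = 15 kN·m
Superposition: R_A = 40 kN, M_A = 95 kN·m

R_A = 40 kN, M_A = 95 kN·m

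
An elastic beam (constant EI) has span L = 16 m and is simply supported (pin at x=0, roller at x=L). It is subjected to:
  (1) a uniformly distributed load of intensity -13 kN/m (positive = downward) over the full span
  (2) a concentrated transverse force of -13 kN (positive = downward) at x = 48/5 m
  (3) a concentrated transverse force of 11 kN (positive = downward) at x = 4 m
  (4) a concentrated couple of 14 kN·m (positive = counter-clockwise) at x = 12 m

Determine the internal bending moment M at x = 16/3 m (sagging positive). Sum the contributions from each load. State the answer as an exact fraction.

M(16/3) = -16358/45 kN·m

Load 1 — uniform load w=-13 kN/m over full span:
  M_1 = wx(L-x)/2 = (-13)·(16/3)·(16-(16/3))/2 = -3328/9 kN·m
Load 2 — point force P=-13 kN at a=48/5 m (b=L-a=32/5):
  M_2 = Pbx/L  [x≤a] = (-13)·(32/5)·(16/3)/16 = -416/15 kN·m
Load 3 — point force P=11 kN at a=4 m (b=L-a=12):
  M_3 = Pa(L-x)/L  [x>a] = 11·4·(16-(16/3))/16 = 88/3 kN·m
Load 4 — applied couple M₀=14 kN·m at a=12 m (b=L-a=4):
  M_4 = M₀x/L  [x≤a] = 14·(16/3)/16 = 14/3 kN·m
Superposition: M = Σ M_i = -16358/45 kN·m ≈ -363.511111 kN·m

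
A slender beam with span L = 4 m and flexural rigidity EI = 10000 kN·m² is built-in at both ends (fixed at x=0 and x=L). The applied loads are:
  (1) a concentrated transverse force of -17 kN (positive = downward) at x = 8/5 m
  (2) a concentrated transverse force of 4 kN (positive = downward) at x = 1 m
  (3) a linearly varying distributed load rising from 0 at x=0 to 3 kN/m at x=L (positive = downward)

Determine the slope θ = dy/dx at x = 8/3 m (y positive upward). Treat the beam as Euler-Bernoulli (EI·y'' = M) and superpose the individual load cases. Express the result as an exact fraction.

θ(8/3) = -6043/25312500 rad

Load 1 — point force P=-17 kN at a=8/5 m (b=L-a=12/5):
  θ_1 = Pa²(L-x)(2bL-(3b+a)(L-x))/(2L³EI)  [x>a] = (-17)·(8/5)²·(4-(8/3))·(2·(12/5)·4-(3·(12/5)+(8/5))·(4-(8/3)))/(2·4³·10000) = -238/703125 rad
Load 2 — point force P=4 kN at a=1 m (b=L-a=3):
  θ_2 = Pa²(L-x)(2bL-(3b+a)(L-x))/(2L³EI)  [x>a] = 4·1²·(4-(8/3))·(2·3·4-(3·3+1)·(4-(8/3)))/(2·4³·10000) = 1/22500 rad
Load 3 — triangular load w₀=3 kN/m (0→w₀ over full span):
  θ_3 = -w₀(2x(L-x)(L-2x)(x+2L)+x²(L-x)²)/(120LEI) = -3·(2·(8/3)·(4-(8/3))·(4-2·(8/3))·((8/3)+2·4)+(8/3)²·(4-(8/3))²)/(120·4·10000) = 14/253125 rad
Superposition: θ = Σ θ_i = -6043/25312500 rad ≈ -0.000239 rad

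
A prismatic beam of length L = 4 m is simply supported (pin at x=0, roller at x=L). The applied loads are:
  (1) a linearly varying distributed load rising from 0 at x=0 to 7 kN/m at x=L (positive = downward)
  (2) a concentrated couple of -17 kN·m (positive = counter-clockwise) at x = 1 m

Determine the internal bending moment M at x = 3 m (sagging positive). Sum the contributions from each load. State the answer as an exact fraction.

Load 1 — triangular load w₀=7 kN/m (0→w₀ over full span):
  M_1 = w₀Lx/6 - w₀x³/(6L) = 7·4·3/6 - 7·3³/(6·4) = 49/8 kN·m
Load 2 — applied couple M₀=-17 kN·m at a=1 m (b=L-a=3):
  M_2 = M₀x/L - M₀  [x>a] = (-17)·3/4 - (-17) = 17/4 kN·m
Superposition: M = Σ M_i = 83/8 kN·m ≈ 10.375000 kN·m

M(3) = 83/8 kN·m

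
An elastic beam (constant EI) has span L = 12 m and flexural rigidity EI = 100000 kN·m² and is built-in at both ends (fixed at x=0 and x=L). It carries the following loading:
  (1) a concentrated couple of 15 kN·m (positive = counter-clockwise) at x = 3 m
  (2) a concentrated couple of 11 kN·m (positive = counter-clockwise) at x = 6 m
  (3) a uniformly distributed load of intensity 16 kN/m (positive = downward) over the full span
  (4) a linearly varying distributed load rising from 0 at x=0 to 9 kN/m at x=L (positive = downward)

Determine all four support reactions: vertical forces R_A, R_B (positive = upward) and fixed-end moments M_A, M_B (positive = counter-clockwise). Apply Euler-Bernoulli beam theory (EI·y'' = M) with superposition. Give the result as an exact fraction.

Load 1 — applied couple M₀=15 kN·m at a=3 m (b=L-a=9):
  R_A = 6M₀ab/L³ = 6·15·3·9/12³ = 45/32 kN
  M_A = M₀b(2a-b)/L² = 15·9·(2·3-9)/12² = -45/16 kN·m
  R_B = -6M₀ab/L³ = -6·15·3·9/12³ = -45/32 kN
  M_B = M₀a(2b-a)/L² = 15·3·(2·9-3)/12² = 75/16 kN·m
Load 2 — applied couple M₀=11 kN·m at a=6 m (b=L-a=6):
  R_A = 6M₀ab/L³ = 6·11·6·6/12³ = 11/8 kN
  M_A = M₀b(2a-b)/L² = 11·6·(2·6-6)/12² = 11/4 kN·m
  R_B = -6M₀ab/L³ = -6·11·6·6/12³ = -11/8 kN
  M_B = M₀a(2b-a)/L² = 11·6·(2·6-6)/12² = 11/4 kN·m
Load 3 — uniform load w=16 kN/m over full span:
  R_A = wL/2 = 16·12/2 = 96 kN
  M_A = wL²/12 = 16·12²/12 = 192 kN·m
  R_B = wL/2 = 16·12/2 = 96 kN
  M_B = -wL²/12 = -16·12²/12 = -192 kN·m
Load 4 — triangular load w₀=9 kN/m (0→w₀ over full span):
  R_A = 3w₀L/20 = 3·9·12/20 = 81/5 kN
  M_A = w₀L²/30 = 9·12²/30 = 216/5 kN·m
  R_B = 7w₀L/20 = 7·9·12/20 = 189/5 kN
  M_B = -w₀L²/20 = -9·12²/20 = -324/5 kN·m
Superposition: R_A = 18397/160 kN, M_A = 18811/80 kN·m, R_B = 20963/160 kN, M_B = -19949/80 kN·m

R_A = 18397/160 kN, M_A = 18811/80 kN·m, R_B = 20963/160 kN, M_B = -19949/80 kN·m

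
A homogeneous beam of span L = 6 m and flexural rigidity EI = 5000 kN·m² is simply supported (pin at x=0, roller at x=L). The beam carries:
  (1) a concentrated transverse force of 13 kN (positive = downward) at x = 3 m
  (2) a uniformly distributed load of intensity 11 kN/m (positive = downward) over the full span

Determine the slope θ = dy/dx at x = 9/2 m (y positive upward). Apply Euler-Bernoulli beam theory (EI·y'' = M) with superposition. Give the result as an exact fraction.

θ(9/2) = 9/500 rad

Load 1 — point force P=13 kN at a=3 m (b=L-a=3):
  θ_1 = -Pa(2L²-6Lx+3x²+a²)/(6LEI)  [x>a] = -13·3·(2·6²-6·6·(9/2)+3·(9/2)²+3²)/(6·6·5000) = 351/80000 rad
Load 2 — uniform load w=11 kN/m over full span:
  θ_2 = -w(L³-6Lx²+4x³)/(24EI) = -11·(6³-6·6·(9/2)²+4·(9/2)³)/(24·5000) = 1089/80000 rad
Superposition: θ = Σ θ_i = 9/500 rad ≈ 0.018000 rad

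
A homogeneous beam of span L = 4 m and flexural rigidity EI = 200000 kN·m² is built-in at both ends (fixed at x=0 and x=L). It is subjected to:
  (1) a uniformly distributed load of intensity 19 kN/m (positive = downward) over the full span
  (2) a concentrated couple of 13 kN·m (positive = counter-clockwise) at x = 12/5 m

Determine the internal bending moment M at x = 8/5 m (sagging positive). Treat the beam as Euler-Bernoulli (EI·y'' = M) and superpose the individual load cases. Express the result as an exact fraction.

M(8/5) = 5428/375 kN·m

Load 1 — uniform load w=19 kN/m over full span:
  M_1 = wLx/2 - wL²/12 - wx²/2 = 19·4·(8/5)/2 - 19·4²/12 - 19·(8/5)²/2 = 836/75 kN·m
Load 2 — applied couple M₀=13 kN·m at a=12/5 m (b=L-a=8/5):
  M_2 = R_Ax - M_A  [x≤a] with R_A=117/25, M_A=104/25 = (117/25)·(8/5) - (104/25) = 416/125 kN·m
Superposition: M = Σ M_i = 5428/375 kN·m ≈ 14.474667 kN·m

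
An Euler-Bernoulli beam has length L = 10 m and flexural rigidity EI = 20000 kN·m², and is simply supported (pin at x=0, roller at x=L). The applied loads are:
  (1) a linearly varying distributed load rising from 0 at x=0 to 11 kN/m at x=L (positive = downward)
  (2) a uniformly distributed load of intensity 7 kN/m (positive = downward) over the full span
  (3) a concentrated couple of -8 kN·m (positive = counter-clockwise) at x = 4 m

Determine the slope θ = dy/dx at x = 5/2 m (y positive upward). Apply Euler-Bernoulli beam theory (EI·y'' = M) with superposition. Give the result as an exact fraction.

θ(5/2) = -4175713/230400000 rad

Load 1 — triangular load w₀=11 kN/m (0→w₀ over full span):
  θ_1 = -w₀(7L⁴-30L²x²+15x⁴)/(360LEI) = -11·(7·10⁴-30·10²·(5/2)²+15·(5/2)⁴)/(360·10·20000) = -14597/1843200 rad
Load 2 — uniform load w=7 kN/m over full span:
  θ_2 = -w(L³-6Lx²+4x³)/(24EI) = -7·(10³-6·10·(5/2)²+4·(5/2)³)/(24·20000) = -77/7680 rad
Load 3 — applied couple M₀=-8 kN·m at a=4 m (b=L-a=6):
  θ_3 = (M₀x²/(2L)+C₁)/EI  [x≤a] with C₁=M₀(3b²-L²)/(6L)=-16/15 = ((-8)·(5/2)²/(2·10)+(-16/15))/20000 = -107/600000 rad
Superposition: θ = Σ θ_i = -4175713/230400000 rad ≈ -0.018124 rad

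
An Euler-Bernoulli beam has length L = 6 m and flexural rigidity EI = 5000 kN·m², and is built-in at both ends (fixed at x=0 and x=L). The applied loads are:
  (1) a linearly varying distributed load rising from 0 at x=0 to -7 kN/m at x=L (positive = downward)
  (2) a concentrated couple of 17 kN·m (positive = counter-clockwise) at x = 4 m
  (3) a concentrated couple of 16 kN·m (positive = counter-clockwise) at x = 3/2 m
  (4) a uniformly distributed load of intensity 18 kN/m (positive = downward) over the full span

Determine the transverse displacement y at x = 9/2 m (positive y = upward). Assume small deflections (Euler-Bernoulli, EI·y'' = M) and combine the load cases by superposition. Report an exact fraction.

Load 1 — triangular load w₀=-7 kN/m (0→w₀ over full span):
  y_1 = -w₀x²(L-x)²(x+2L)/(120LEI) = -(-7)·(9/2)²·(6-(9/2))²·((9/2)+2·6)/(120·6·5000) = 18711/12800000 m
Load 2 — applied couple M₀=17 kN·m at a=4 m (b=L-a=2):
  y_2 = (R_Ax³/6 - M_Ax²/2 - M₀(x-a)²/2)/EI  [x>a] with R_A=34/9, M_A=17/3 = ((34/9)·(9/2)³/6 - (17/3)·(9/2)²/2 - 17·((9/2)-4)²/2)/5000 = -17/40000 m
Load 3 — applied couple M₀=16 kN·m at a=3/2 m (b=L-a=9/2):
  y_3 = (R_Ax³/6 - M_Ax²/2 - M₀(x-a)²/2)/EI  [x>a] with R_A=3, M_A=-3 = (3·(9/2)³/6 - (-3)·(9/2)²/2 - 16·((9/2)-(3/2))²/2)/5000 = 63/80000 m
Load 4 — uniform load w=18 kN/m over full span:
  y_4 = -wx²(L-x)²/(24EI) = -18·(9/2)²·(6-(9/2))²/(24·5000) = -2187/320000 m
Superposition: y = Σ y_i = -64129/12800000 m ≈ -0.005010 m

y(9/2) = -64129/12800000 m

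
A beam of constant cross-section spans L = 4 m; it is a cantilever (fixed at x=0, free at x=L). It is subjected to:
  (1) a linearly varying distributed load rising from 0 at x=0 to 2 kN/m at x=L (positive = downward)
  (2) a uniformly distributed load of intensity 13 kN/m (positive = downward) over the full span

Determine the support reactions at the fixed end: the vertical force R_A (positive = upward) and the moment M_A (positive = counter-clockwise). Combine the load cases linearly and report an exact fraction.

R_A = 56 kN, M_A = 344/3 kN·m

Load 1 — triangular load w₀=2 kN/m (0→w₀ over full span):
  R_A = w₀L/2 = 2·4/2 = 4 kN
  M_A = w₀L²/3 = 2·4²/3 = 32/3 kN·m
Load 2 — uniform load w=13 kN/m over full span:
  R_A = wL = 13·4 = 52 kN
  M_A = wL²/2 = 13·4²/2 = 104 kN·m
Superposition: R_A = 56 kN, M_A = 344/3 kN·m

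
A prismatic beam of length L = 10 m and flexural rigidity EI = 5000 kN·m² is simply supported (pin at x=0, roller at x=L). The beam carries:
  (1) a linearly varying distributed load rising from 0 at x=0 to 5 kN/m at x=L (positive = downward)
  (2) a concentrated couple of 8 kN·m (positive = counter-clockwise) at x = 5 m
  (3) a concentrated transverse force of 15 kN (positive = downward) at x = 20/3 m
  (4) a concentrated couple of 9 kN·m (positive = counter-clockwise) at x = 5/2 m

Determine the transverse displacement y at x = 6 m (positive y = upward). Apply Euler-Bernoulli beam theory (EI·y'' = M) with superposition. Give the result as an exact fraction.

Load 1 — triangular load w₀=5 kN/m (0→w₀ over full span):
  y_1 = -w₀x(7L⁴-10L²x²+3x⁴)/(360LEI) = -5·6·(7·10⁴-10·10²·6²+3·6⁴)/(360·10·5000) = -592/9375 m
Load 2 — applied couple M₀=8 kN·m at a=5 m (b=L-a=5):
  y_2 = (M₀x³/(6L)-M₀(x-a)²/2+C₁x)/EI  [x>a] with C₁=M₀(3b²-L²)/(6L)=-10/3 = (8·6³/(6·10)-8·(6-5)²/2+(-10/3)·6)/5000 = 3/3125 m
Load 3 — point force P=15 kN at a=20/3 m (b=L-a=10/3):
  y_3 = -Pbx(L²-b²-x²)/(6LEI)  [x≤a] = -15·(10/3)·6·(10²-(10/3)²-6²)/(6·10·5000) = -119/2250 m
Load 4 — applied couple M₀=9 kN·m at a=5/2 m (b=L-a=15/2):
  y_4 = (M₀x³/(6L)-M₀(x-a)²/2+C₁x)/EI  [x>a] with C₁=M₀(3b²-L²)/(6L)=165/16 = (9·6³/(6·10)-9·(6-(5/2))²/2+(165/16)·6)/5000 = 783/100000 m
Superposition: y = Σ y_i = -96521/900000 m ≈ -0.107246 m

y(6) = -96521/900000 m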